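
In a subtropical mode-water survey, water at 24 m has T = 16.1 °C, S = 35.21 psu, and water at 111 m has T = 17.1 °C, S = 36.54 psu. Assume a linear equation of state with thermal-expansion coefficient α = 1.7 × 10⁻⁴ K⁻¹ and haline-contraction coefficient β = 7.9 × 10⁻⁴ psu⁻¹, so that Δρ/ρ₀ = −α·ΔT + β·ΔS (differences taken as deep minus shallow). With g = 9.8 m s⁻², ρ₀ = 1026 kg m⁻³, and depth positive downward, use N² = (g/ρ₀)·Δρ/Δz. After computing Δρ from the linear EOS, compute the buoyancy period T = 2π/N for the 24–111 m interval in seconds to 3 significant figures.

ΔT = +1.0 K, ΔS = +1.33 psu (deep − shallow).
Δρ/ρ₀ = −αΔT + βΔS = -1.70 × 10⁻⁴ + 1.0507 × 10⁻³ = 8.807 × 10⁻⁴, so Δρ ≈ 0.9036 kg m⁻³.
N² = (g/ρ₀)·Δρ/Δz = g·(Δρ/ρ₀)/Δz = 9.8 × 8.807 × 10⁻⁴ / 87 = 9.9205 × 10⁻⁵ s⁻².
N = √(9.9205 × 10⁻⁵) = 9.9602 × 10⁻³ rad s⁻¹ → T = 2π/N = 630.83 s ≈ 631 s.

631 s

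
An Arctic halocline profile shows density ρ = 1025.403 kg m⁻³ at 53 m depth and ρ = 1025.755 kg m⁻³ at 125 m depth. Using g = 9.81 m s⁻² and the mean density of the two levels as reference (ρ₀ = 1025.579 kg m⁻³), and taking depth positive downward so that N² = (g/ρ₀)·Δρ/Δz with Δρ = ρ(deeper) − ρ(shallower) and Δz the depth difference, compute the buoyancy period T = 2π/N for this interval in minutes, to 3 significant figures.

Δρ = 1025.755 − 1025.403 = 0.352 kg m⁻³ over Δz = 125 − 53 = 72 m.
N² = (9.81/1025.579) × (0.352/72) = 4.6764 × 10⁻⁵ s⁻².
N = √(4.6764 × 10⁻⁵) = 6.8384 × 10⁻³ rad s⁻¹, so T = 2π/N = 918.81 s = 15.313 min ≈ 15.3 min.

15.3 min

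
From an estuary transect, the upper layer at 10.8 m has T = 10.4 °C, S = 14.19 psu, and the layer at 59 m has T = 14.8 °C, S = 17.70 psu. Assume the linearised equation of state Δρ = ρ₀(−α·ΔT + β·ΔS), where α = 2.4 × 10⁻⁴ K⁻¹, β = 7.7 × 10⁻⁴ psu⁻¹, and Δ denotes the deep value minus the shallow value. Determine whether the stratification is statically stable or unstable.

stable

ΔT = 14.8 − 10.4 = +4.4 K and ΔS = 17.70 − 14.19 = +3.51 psu (deep − shallow).
−αΔT = -1.056 × 10⁻³; βΔS = 2.7027 × 10⁻³; sum Δρ/ρ₀ = 1.6467 × 10⁻³.
Δρ/ρ₀ > 0, so Δρ > 0: deeper water is denser → statically stable.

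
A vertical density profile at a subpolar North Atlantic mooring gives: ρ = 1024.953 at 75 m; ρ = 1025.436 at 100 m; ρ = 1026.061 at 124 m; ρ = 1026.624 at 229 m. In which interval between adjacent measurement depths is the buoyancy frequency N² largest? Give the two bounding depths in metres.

Compute the density gradient over each adjacent pair:
  75–100 m: Δρ/Δz = 0.483/25 = 0.019 kg m⁻⁴
  100–124 m: Δρ/Δz = 0.625/24 = 0.026 kg m⁻⁴
  124–229 m: Δρ/Δz = 0.563/105 = 5.4 × 10⁻³ kg m⁻⁴
The largest gradient is in the 100–124 m interval — the pycnocline.

100–124 m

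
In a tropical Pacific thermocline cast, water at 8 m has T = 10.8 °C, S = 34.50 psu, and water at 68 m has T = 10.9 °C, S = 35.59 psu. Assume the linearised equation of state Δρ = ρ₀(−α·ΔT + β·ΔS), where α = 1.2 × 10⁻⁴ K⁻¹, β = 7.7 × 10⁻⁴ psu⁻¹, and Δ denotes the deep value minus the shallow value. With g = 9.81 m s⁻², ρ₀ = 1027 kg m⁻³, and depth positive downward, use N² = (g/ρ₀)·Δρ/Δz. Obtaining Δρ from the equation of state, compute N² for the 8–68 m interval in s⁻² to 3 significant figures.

1.35 × 10⁻⁴ s⁻²

ΔT = +0.1 K, ΔS = +1.09 psu (deep − shallow).
Δρ/ρ₀ = −αΔT + βΔS = -1.20 × 10⁻⁵ + 8.393 × 10⁻⁴ = 8.273 × 10⁻⁴, so Δρ ≈ 0.8496 kg m⁻³.
N² = (g/ρ₀)·Δρ/Δz = g·(Δρ/ρ₀)/Δz = 9.81 × 8.273 × 10⁻⁴ / 60 = 1.3526 × 10⁻⁴ s⁻² ≈ 1.35 × 10⁻⁴ s⁻².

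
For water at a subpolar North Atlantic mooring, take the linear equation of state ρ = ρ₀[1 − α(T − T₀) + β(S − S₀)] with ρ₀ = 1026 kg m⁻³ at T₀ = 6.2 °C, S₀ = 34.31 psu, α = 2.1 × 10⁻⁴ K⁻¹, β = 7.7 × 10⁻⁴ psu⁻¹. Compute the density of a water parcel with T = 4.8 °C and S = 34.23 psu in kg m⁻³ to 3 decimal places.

T − T₀ = -1.4 K, S − S₀ = -0.08 psu.
Bracket = 1 − α·(-1.4) + β·(-0.08) = 1 + (2.324 × 10⁻⁴) = 1.0002324.
ρ = 1026 × 1.0002324 = 1026.238 kg m⁻³.

1026.238 kg m⁻³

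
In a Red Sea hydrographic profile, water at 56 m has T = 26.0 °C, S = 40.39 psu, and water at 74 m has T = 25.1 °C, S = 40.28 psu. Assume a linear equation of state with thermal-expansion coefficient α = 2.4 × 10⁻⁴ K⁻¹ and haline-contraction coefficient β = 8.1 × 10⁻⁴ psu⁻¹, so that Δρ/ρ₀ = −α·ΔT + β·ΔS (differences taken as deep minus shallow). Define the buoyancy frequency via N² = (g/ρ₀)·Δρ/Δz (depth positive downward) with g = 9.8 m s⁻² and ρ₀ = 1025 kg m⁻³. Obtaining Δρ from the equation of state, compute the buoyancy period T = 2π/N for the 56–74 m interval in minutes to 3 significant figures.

12.6 min

ΔT = -0.9 K, ΔS = -0.11 psu (deep − shallow).
Δρ/ρ₀ = −αΔT + βΔS = 2.16 × 10⁻⁴ − 8.91 × 10⁻⁵ = 1.269 × 10⁻⁴, so Δρ ≈ 0.1301 kg m⁻³.
N² = (g/ρ₀)·Δρ/Δz = g·(Δρ/ρ₀)/Δz = 9.8 × 1.269 × 10⁻⁴ / 18 = 6.9090 × 10⁻⁵ s⁻².
N = √(6.9090 × 10⁻⁵) = 8.3120 × 10⁻³ rad s⁻¹ → T = 2π/N = 755.92 s = 12.599 min ≈ 12.6 min.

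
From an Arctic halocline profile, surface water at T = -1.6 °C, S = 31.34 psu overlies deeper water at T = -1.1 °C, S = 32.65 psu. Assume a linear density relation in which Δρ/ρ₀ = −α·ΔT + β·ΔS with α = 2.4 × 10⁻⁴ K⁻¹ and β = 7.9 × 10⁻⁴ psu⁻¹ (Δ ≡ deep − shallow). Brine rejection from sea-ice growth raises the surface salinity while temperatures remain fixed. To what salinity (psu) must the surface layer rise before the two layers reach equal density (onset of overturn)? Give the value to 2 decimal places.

32.50 psu

Neutral buoyancy requires −α(T_deep − T_surf) + β(S_deep − S_surf′) = 0.
S_surf′ = S_deep − (α/β)·ΔT = 32.65 − (2.4 × 10⁻⁴/7.9 × 10⁻⁴)·(+0.5) = 32.4981 psu.
Increase required: 32.4981 − 31.34 = 1.1581 psu.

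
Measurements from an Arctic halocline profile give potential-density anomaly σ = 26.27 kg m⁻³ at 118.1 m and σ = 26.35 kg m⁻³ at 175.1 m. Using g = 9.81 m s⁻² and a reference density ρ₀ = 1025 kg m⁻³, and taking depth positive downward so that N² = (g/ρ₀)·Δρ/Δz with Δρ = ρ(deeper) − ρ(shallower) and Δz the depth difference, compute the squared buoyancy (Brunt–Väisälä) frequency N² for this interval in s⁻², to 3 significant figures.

Δρ = 1026.35 − 1026.27 = 0.08 kg m⁻³ over Δz = 175.1 − 118.1 = 57 m.
N² = (9.81/1025) × (0.08/57) = 1.3433 × 10⁻⁵ s⁻² ≈ 1.34 × 10⁻⁵ s⁻².
Since Δρ > 0 the layer is stably stratified.

1.34 × 10⁻⁵ s⁻²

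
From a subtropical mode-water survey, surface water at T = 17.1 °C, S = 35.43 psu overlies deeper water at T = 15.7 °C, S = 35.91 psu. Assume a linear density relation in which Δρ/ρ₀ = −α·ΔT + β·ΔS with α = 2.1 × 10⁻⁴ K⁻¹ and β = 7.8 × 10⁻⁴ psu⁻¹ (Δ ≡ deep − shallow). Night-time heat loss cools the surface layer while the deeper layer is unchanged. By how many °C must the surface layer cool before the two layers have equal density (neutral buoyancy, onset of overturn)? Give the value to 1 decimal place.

Neutral buoyancy requires Δρ = 0, i.e. −α(T_deep − T_surf′) + β(S_deep − S_surf) = 0.
T_surf′ = T_deep − (β/α)·ΔS = 15.7 − (7.8 × 10⁻⁴/2.1 × 10⁻⁴)·(+0.48) = 13.917 °C.
Cooling required: 17.1 − (13.917) = 3.183 °C.

3.2 °C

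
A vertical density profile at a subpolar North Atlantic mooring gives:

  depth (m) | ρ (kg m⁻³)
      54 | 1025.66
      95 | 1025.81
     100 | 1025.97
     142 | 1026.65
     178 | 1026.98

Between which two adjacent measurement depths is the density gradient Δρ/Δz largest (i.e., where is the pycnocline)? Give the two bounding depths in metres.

Compute the density gradient over each adjacent pair:
  54–95 m: Δρ/Δz = 0.15/41 = 3.7 × 10⁻³ kg m⁻⁴
  95–100 m: Δρ/Δz = 0.16/5 = 0.032 kg m⁻⁴
  100–142 m: Δρ/Δz = 0.68/42 = 0.016 kg m⁻⁴
  142–178 m: Δρ/Δz = 0.33/36 = 9.2 × 10⁻³ kg m⁻⁴
The largest gradient is in the 95–100 m interval — the pycnocline.

95–100 m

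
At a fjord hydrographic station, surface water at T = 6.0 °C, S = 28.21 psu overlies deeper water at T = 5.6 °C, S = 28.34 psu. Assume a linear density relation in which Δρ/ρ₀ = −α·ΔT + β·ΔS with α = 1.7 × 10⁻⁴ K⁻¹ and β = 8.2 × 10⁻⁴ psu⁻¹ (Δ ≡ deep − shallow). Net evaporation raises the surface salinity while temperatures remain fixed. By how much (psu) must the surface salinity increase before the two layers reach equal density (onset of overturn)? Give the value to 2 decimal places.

Neutral buoyancy requires −α(T_deep − T_surf) + β(S_deep − S_surf′) = 0.
S_surf′ = S_deep − (α/β)·ΔT = 28.34 − (1.7 × 10⁻⁴/8.2 × 10⁻⁴)·(-0.4) = 28.4229 psu.
Increase required: 28.4229 − 28.21 = 0.2129 psu.

0.21 psu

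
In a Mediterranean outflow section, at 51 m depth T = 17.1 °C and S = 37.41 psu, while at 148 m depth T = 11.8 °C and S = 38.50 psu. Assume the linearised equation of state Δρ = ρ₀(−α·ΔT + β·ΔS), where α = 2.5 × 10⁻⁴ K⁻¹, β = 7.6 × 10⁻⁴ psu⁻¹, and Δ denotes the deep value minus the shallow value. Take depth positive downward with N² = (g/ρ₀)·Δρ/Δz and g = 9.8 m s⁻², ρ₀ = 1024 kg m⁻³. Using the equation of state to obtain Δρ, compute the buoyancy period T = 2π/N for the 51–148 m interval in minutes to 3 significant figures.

7.10 min

ΔT = -5.3 K, ΔS = +1.09 psu (deep − shallow).
Δρ/ρ₀ = −αΔT + βΔS = 1.325 × 10⁻³ + 8.284 × 10⁻⁴ = 2.1534 × 10⁻³, so Δρ ≈ 2.205 kg m⁻³.
N² = (g/ρ₀)·Δρ/Δz = g·(Δρ/ρ₀)/Δz = 9.8 × 2.1534 × 10⁻³ / 97 = 2.1756 × 10⁻⁴ s⁻².
N = √(2.1756 × 10⁻⁴) = 0.014750 rad s⁻¹ → T = 2π/N = 425.98 s = 7.0997 min ≈ 7.10 min.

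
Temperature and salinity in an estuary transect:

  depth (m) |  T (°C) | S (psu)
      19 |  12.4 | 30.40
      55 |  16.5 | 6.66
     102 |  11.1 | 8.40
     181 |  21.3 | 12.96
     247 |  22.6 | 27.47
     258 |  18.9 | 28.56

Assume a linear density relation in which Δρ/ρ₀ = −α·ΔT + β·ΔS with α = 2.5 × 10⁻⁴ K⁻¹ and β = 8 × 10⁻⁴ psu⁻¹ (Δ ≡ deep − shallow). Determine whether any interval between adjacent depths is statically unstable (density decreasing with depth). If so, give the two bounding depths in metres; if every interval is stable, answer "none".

Evaluate Δρ/ρ₀ = −αΔT + βΔS across each adjacent pair:
  19–55 m: −αΔT+βΔS = −(2.5 × 10⁻⁴)(+4.1)+(8 × 10⁻⁴)(-23.74) = -0.020 → UNSTABLE
  55–102 m: −αΔT+βΔS = −(2.5 × 10⁻⁴)(-5.4)+(8 × 10⁻⁴)(+1.74) = 2.7 × 10⁻³ → stable
  102–181 m: −αΔT+βΔS = −(2.5 × 10⁻⁴)(+10.2)+(8 × 10⁻⁴)(+4.56) = 1.1 × 10⁻³ → stable
  181–247 m: −αΔT+βΔS = −(2.5 × 10⁻⁴)(+1.3)+(8 × 10⁻⁴)(+14.51) = 0.011 → stable
  247–258 m: −αΔT+βΔS = −(2.5 × 10⁻⁴)(-3.7)+(8 × 10⁻⁴)(+1.09) = 1.8 × 10⁻³ → stable
The 19–55 m interval has Δρ < 0: lighter water underlies denser water.

19–55 m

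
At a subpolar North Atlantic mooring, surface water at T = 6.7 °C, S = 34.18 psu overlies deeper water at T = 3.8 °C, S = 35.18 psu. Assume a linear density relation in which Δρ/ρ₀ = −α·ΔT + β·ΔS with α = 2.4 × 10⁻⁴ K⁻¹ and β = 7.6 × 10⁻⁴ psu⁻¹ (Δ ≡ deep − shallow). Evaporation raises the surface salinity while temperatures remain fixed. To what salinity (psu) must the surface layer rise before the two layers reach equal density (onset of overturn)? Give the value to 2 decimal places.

36.10 psu

Neutral buoyancy requires −α(T_deep − T_surf) + β(S_deep − S_surf′) = 0.
S_surf′ = S_deep − (α/β)·ΔT = 35.18 − (2.4 × 10⁻⁴/7.6 × 10⁻⁴)·(-2.9) = 36.0958 psu.
Increase required: 36.0958 − 34.18 = 1.9158 psu.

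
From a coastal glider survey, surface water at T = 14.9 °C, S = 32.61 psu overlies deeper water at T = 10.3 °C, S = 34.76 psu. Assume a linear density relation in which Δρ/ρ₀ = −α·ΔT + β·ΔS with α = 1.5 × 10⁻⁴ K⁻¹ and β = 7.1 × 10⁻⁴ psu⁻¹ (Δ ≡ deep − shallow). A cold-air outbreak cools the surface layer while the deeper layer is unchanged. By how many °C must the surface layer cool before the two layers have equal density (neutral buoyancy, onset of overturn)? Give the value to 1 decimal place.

14.8 °C

Neutral buoyancy requires Δρ = 0, i.e. −α(T_deep − T_surf′) + β(S_deep − S_surf) = 0.
T_surf′ = T_deep − (β/α)·ΔS = 10.3 − (7.1 × 10⁻⁴/1.5 × 10⁻⁴)·(+2.15) = 0.123 °C.
Cooling required: 14.9 − (0.123) = 14.777 °C.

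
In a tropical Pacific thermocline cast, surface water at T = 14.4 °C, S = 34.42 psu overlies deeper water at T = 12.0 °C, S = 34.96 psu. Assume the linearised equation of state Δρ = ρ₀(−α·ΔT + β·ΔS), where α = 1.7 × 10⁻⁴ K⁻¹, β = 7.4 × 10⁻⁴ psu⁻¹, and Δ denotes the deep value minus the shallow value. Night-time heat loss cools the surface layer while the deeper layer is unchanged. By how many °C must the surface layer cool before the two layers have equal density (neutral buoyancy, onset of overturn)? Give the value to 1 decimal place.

Neutral buoyancy requires Δρ = 0, i.e. −α(T_deep − T_surf′) + β(S_deep − S_surf) = 0.
T_surf′ = T_deep − (β/α)·ΔS = 12.0 − (7.4 × 10⁻⁴/1.7 × 10⁻⁴)·(+0.54) = 9.649 °C.
Cooling required: 14.4 − (9.649) = 4.751 °C.

4.8 °C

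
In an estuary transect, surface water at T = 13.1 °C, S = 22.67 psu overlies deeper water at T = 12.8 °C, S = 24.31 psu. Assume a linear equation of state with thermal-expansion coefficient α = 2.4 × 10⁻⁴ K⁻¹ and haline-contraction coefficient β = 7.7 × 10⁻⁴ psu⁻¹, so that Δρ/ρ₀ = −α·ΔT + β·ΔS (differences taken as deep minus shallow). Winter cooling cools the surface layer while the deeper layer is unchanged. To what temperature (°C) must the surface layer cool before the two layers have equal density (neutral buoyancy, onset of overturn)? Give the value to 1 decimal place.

7.5 °C

Neutral buoyancy requires Δρ = 0, i.e. −α(T_deep − T_surf′) + β(S_deep − S_surf) = 0.
T_surf′ = T_deep − (β/α)·ΔS = 12.8 − (7.7 × 10⁻⁴/2.4 × 10⁻⁴)·(+1.64) = 7.538 °C.
Cooling required: 13.1 − (7.538) = 5.562 °C.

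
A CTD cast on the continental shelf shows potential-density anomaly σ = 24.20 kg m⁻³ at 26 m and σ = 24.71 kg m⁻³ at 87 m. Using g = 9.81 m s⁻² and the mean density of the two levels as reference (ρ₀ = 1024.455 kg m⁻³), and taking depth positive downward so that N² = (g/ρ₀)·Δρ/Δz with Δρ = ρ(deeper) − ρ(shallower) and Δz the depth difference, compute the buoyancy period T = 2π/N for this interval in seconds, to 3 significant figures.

Δρ = 1024.71 − 1024.20 = 0.51 kg m⁻³ over Δz = 87 − 26 = 61 m.
N² = (9.81/1024.455) × (0.51/61) = 8.0060 × 10⁻⁵ s⁻².
N = √(8.0060 × 10⁻⁵) = 8.9476 × 10⁻³ rad s⁻¹, so T = 2π/N = 702.22 s ≈ 702 s.
N² > 0, so the interval is statically stable.

702 s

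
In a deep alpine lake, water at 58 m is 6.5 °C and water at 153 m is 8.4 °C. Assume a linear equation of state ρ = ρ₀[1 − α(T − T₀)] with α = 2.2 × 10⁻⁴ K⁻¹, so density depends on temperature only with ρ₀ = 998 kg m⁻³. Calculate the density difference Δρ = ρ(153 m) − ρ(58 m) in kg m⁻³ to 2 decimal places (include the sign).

-0.42 kg m⁻³

ΔT = +1.9 K, Δρ/ρ₀ = −αΔT = -4.18 × 10⁻⁴.
Δρ = 998 × (-4.18 × 10⁻⁴) = -0.42 kg m⁻³.
Negative Δρ: lighter below, statically unstable.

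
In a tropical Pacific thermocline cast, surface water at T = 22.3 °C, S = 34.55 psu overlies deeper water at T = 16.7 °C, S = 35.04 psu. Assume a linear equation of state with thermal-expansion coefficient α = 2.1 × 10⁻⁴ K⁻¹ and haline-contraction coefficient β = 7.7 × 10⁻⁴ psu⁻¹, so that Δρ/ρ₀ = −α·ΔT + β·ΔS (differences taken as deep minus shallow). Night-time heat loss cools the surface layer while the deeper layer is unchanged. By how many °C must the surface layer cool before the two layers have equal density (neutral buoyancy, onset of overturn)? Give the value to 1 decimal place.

Neutral buoyancy requires Δρ = 0, i.e. −α(T_deep − T_surf′) + β(S_deep − S_surf) = 0.
T_surf′ = T_deep − (β/α)·ΔS = 16.7 − (7.7 × 10⁻⁴/2.1 × 10⁻⁴)·(+0.49) = 14.903 °C.
Cooling required: 22.3 − (14.903) = 7.397 °C.

7.4 °C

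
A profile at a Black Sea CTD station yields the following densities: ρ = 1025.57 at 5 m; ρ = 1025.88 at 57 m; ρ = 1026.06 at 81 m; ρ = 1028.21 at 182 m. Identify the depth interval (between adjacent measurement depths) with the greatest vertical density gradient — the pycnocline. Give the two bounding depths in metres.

Compute the density gradient over each adjacent pair:
  5–57 m: Δρ/Δz = 0.31/52 = 6.0 × 10⁻³ kg m⁻⁴
  57–81 m: Δρ/Δz = 0.18/24 = 7.5 × 10⁻³ kg m⁻⁴
  81–182 m: Δρ/Δz = 2.15/101 = 0.021 kg m⁻⁴
The largest gradient is in the 81–182 m interval — the pycnocline.

81–182 m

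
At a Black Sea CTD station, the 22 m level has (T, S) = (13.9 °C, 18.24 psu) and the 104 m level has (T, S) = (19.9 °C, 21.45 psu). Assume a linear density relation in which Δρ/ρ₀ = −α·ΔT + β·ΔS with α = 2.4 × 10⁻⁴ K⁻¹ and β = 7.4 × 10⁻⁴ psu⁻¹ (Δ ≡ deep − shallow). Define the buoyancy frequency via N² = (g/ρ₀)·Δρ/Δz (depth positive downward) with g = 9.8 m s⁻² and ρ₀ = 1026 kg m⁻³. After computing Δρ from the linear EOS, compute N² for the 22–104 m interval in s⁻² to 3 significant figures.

ΔT = +6.0 K, ΔS = +3.21 psu (deep − shallow).
Δρ/ρ₀ = −αΔT + βΔS = -1.44 × 10⁻³ + 2.3754 × 10⁻³ = 9.354 × 10⁻⁴, so Δρ ≈ 0.9597 kg m⁻³.
N² = (g/ρ₀)·Δρ/Δz = g·(Δρ/ρ₀)/Δz = 9.8 × 9.354 × 10⁻⁴ / 82 = 1.1179 × 10⁻⁴ s⁻² ≈ 1.12 × 10⁻⁴ s⁻².

1.12 × 10⁻⁴ s⁻²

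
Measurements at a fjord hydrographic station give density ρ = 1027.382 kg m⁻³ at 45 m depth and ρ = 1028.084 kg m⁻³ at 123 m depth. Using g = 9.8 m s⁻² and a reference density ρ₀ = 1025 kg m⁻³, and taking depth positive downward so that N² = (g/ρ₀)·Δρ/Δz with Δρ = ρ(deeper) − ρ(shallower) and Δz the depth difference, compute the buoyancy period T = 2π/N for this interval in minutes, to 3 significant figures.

Δρ = 1028.084 − 1027.382 = 0.702 kg m⁻³ over Δz = 123 − 45 = 78 m.
N² = (9.8/1025) × (0.702/78) = 8.6049 × 10⁻⁵ s⁻².
N = √(8.6049 × 10⁻⁵) = 9.2763 × 10⁻³ rad s⁻¹, so T = 2π/N = 677.34 s = 11.289 min ≈ 11.3 min.
Since Δρ > 0 the layer is stably stratified.

11.3 min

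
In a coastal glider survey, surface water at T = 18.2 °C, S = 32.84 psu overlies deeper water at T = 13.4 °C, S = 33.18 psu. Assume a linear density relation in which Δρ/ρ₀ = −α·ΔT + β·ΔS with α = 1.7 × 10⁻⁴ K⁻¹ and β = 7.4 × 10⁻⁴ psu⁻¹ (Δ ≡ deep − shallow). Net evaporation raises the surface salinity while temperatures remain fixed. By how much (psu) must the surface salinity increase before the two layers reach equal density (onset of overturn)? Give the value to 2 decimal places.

1.44 psu

Neutral buoyancy requires −α(T_deep − T_surf) + β(S_deep − S_surf′) = 0.
S_surf′ = S_deep − (α/β)·ΔT = 33.18 − (1.7 × 10⁻⁴/7.4 × 10⁻⁴)·(-4.8) = 34.2827 psu.
Increase required: 34.2827 − 32.84 = 1.4427 psu.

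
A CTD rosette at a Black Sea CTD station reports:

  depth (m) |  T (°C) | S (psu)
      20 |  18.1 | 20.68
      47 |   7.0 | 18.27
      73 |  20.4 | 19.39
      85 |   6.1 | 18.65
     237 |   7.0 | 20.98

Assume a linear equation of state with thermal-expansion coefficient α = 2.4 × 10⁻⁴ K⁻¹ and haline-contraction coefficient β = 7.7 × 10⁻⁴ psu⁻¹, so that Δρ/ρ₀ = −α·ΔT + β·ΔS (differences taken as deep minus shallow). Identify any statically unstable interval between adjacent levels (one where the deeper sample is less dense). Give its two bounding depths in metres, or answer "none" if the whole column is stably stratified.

Evaluate Δρ/ρ₀ = −αΔT + βΔS across each adjacent pair:
  20–47 m: −αΔT+βΔS = −(2.4 × 10⁻⁴)(-11.1)+(7.7 × 10⁻⁴)(-2.41) = 8.1 × 10⁻⁴ → stable
  47–73 m: −αΔT+βΔS = −(2.4 × 10⁻⁴)(+13.4)+(7.7 × 10⁻⁴)(+1.12) = -2.4 × 10⁻³ → UNSTABLE
  73–85 m: −αΔT+βΔS = −(2.4 × 10⁻⁴)(-14.3)+(7.7 × 10⁻⁴)(-0.74) = 2.9 × 10⁻³ → stable
  85–237 m: −αΔT+βΔS = −(2.4 × 10⁻⁴)(+0.9)+(7.7 × 10⁻⁴)(+2.33) = 1.6 × 10⁻³ → stable
The 47–73 m interval has Δρ < 0: lighter water underlies denser water.

47–73 m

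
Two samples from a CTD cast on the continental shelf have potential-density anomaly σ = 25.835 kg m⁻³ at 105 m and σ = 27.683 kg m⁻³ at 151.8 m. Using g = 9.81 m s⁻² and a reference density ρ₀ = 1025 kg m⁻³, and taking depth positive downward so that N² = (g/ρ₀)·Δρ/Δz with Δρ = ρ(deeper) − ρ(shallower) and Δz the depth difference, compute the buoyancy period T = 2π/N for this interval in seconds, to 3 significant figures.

Δρ = 1027.683 − 1025.835 = 1.848 kg m⁻³ over Δz = 151.8 − 105 = 46.8 m.
N² = (9.81/1025) × (1.848/46.8) = 3.7792 × 10⁻⁴ s⁻².
N = √(3.7792 × 10⁻⁴) = 0.019440 rad s⁻¹, so T = 2π/N = 323.21 s ≈ 323 s.
A positive N² confirms static stability across the interval.

323 s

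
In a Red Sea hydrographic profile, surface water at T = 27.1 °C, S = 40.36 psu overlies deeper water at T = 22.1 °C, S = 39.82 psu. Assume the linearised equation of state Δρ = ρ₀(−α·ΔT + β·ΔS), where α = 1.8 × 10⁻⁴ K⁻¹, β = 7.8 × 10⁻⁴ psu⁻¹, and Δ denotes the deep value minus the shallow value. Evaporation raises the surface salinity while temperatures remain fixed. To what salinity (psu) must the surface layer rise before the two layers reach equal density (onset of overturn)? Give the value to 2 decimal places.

Neutral buoyancy requires −α(T_deep − T_surf) + β(S_deep − S_surf′) = 0.
S_surf′ = S_deep − (α/β)·ΔT = 39.82 − (1.8 × 10⁻⁴/7.8 × 10⁻⁴)·(-5.0) = 40.9738 psu.
Increase required: 40.9738 − 40.36 = 0.6138 psu.

40.97 psu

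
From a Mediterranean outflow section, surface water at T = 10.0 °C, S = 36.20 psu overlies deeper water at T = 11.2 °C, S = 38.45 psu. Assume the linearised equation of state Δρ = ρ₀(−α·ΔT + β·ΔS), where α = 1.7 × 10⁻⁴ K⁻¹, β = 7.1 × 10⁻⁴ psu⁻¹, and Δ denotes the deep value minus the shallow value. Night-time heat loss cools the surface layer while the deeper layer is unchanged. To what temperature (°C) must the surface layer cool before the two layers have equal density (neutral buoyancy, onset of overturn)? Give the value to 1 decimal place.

1.8 °C

Neutral buoyancy requires Δρ = 0, i.e. −α(T_deep − T_surf′) + β(S_deep − S_surf) = 0.
T_surf′ = T_deep − (β/α)·ΔS = 11.2 − (7.1 × 10⁻⁴/1.7 × 10⁻⁴)·(+2.25) = 1.803 °C.
Cooling required: 10.0 − (1.803) = 8.197 °C.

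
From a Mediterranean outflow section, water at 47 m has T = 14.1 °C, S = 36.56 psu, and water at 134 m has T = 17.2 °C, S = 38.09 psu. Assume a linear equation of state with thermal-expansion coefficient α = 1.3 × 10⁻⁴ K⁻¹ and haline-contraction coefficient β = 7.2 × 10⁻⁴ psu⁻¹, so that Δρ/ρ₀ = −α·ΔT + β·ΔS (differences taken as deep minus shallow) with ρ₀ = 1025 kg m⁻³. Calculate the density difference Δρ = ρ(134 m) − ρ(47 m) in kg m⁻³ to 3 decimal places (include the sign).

ΔT = +3.1 K, ΔS = +1.53 psu (deep − shallow).
Δρ/ρ₀ = −(1.3 × 10⁻⁴)(+3.1) + (7.2 × 10⁻⁴)(+1.53) = 6.986 × 10⁻⁴.
Δρ = 1025 × (6.986 × 10⁻⁴) = +0.716 kg m⁻³.
Positive Δρ: denser below, stable.

+0.716 kg m⁻³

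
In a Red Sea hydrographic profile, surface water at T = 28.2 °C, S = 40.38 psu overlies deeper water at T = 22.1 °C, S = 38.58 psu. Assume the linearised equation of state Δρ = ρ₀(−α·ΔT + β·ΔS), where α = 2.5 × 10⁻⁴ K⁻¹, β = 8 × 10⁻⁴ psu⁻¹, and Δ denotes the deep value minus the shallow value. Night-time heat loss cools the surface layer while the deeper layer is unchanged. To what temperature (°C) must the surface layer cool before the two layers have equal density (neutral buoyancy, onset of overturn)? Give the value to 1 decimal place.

Neutral buoyancy requires Δρ = 0, i.e. −α(T_deep − T_surf′) + β(S_deep − S_surf) = 0.
T_surf′ = T_deep − (β/α)·ΔS = 22.1 − (8 × 10⁻⁴/2.5 × 10⁻⁴)·(-1.80) = 27.860 °C.
Cooling required: 28.2 − (27.860) = 0.340 °C.

27.9 °C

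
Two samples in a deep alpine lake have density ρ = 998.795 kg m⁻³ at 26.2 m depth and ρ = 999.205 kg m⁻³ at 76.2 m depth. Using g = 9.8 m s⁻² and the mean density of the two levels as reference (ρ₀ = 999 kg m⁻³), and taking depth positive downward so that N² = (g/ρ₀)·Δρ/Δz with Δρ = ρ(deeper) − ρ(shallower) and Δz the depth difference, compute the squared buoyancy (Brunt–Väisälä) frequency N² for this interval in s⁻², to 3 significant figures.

Δρ = 999.205 − 998.795 = 0.410 kg m⁻³ over Δz = 76.2 − 26.2 = 50 m.
N² = (9.8/999) × (0.410/50) = 8.0440 × 10⁻⁵ s⁻² ≈ 8.04 × 10⁻⁵ s⁻².

8.04 × 10⁻⁵ s⁻²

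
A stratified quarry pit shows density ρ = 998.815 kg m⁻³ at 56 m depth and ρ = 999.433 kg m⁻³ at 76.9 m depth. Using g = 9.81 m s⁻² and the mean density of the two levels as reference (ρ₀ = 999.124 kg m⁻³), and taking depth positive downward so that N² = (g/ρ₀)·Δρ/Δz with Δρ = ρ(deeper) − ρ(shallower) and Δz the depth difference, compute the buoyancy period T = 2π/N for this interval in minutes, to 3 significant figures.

Δρ = 999.433 − 998.815 = 0.618 kg m⁻³ over Δz = 76.9 − 56 = 20.9 m.
N² = (9.81/999.124) × (0.618/20.9) = 2.9033 × 10⁻⁴ s⁻².
N = √(2.9033 × 10⁻⁴) = 0.017039 rad s⁻¹, so T = 2π/N = 368.75 s = 6.1458 min ≈ 6.15 min.

6.15 min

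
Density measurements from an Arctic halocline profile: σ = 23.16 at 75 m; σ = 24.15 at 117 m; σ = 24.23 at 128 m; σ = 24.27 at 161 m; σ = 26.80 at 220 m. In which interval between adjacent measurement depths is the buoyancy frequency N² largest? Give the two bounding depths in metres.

Compute the density gradient over each adjacent pair:
  75–117 m: Δρ/Δz = 0.99/42 = 0.024 kg m⁻⁴
  117–128 m: Δρ/Δz = 0.08/11 = 7.3 × 10⁻³ kg m⁻⁴
  128–161 m: Δρ/Δz = 0.04/33 = 1.2 × 10⁻³ kg m⁻⁴
  161–220 m: Δρ/Δz = 2.53/59 = 0.043 kg m⁻⁴
The largest gradient is in the 161–220 m interval — the pycnocline.

161–220 m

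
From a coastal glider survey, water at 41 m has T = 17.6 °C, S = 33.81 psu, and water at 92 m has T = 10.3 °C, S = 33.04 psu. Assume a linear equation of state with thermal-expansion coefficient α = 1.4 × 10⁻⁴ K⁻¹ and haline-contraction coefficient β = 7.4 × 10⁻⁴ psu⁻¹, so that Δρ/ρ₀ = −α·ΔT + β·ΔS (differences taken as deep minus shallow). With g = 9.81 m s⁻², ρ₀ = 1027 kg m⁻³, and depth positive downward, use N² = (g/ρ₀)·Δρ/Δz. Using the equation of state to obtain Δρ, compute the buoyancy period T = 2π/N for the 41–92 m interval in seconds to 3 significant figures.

ΔT = -7.3 K, ΔS = -0.77 psu (deep − shallow).
Δρ/ρ₀ = −αΔT + βΔS = 1.022 × 10⁻³ − 5.698 × 10⁻⁴ = 4.522 × 10⁻⁴, so Δρ ≈ 0.4644 kg m⁻³.
N² = (g/ρ₀)·Δρ/Δz = g·(Δρ/ρ₀)/Δz = 9.81 × 4.522 × 10⁻⁴ / 51 = 8.6982 × 10⁻⁵ s⁻².
N = √(8.6982 × 10⁻⁵) = 9.3264 × 10⁻³ rad s⁻¹ → T = 2π/N = 673.70 s ≈ 674 s.

674 s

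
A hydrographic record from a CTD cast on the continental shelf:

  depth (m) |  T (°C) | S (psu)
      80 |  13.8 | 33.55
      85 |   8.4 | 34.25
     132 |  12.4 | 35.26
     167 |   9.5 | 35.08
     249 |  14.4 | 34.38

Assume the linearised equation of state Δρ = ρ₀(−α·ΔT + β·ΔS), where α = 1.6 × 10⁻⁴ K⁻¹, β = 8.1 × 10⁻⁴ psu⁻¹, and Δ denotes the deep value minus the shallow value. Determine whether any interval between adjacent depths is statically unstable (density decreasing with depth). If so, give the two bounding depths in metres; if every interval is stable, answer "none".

167–249 m

Evaluate Δρ/ρ₀ = −αΔT + βΔS across each adjacent pair:
  80–85 m: −αΔT+βΔS = −(1.6 × 10⁻⁴)(-5.4)+(8.1 × 10⁻⁴)(+0.70) = 1.4 × 10⁻³ → stable
  85–132 m: −αΔT+βΔS = −(1.6 × 10⁻⁴)(+4.0)+(8.1 × 10⁻⁴)(+1.01) = 1.8 × 10⁻⁴ → stable
  132–167 m: −αΔT+βΔS = −(1.6 × 10⁻⁴)(-2.9)+(8.1 × 10⁻⁴)(-0.18) = 3.2 × 10⁻⁴ → stable
  167–249 m: −αΔT+βΔS = −(1.6 × 10⁻⁴)(+4.9)+(8.1 × 10⁻⁴)(-0.70) = -1.4 × 10⁻³ → UNSTABLE
The 167–249 m interval has Δρ < 0: lighter water underlies denser water.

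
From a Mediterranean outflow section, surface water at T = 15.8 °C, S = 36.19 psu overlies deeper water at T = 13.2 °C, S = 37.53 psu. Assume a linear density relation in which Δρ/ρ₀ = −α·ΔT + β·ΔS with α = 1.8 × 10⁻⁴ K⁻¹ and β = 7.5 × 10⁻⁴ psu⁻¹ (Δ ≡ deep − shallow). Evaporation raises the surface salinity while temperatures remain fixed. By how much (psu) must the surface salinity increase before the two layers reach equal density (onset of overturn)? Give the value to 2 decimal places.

1.96 psu

Neutral buoyancy requires −α(T_deep − T_surf) + β(S_deep − S_surf′) = 0.
S_surf′ = S_deep − (α/β)·ΔT = 37.53 − (1.8 × 10⁻⁴/7.5 × 10⁻⁴)·(-2.6) = 38.1540 psu.
Increase required: 38.1540 − 36.19 = 1.9640 psu.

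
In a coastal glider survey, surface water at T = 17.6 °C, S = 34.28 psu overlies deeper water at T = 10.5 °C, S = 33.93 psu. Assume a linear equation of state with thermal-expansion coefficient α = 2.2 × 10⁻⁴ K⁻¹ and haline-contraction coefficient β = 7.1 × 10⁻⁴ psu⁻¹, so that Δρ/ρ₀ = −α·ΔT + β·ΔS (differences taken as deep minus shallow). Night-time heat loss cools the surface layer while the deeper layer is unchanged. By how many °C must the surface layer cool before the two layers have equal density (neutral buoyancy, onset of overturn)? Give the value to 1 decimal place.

Neutral buoyancy requires Δρ = 0, i.e. −α(T_deep − T_surf′) + β(S_deep − S_surf) = 0.
T_surf′ = T_deep − (β/α)·ΔS = 10.5 − (7.1 × 10⁻⁴/2.2 × 10⁻⁴)·(-0.35) = 11.630 °C.
Cooling required: 17.6 − (11.630) = 5.970 °C.

6.0 °C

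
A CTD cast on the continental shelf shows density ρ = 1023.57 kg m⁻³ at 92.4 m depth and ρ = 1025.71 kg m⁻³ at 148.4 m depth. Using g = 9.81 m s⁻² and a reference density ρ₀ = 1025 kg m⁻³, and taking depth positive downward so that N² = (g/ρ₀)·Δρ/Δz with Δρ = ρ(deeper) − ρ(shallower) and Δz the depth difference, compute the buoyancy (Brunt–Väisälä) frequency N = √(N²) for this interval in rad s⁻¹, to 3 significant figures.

0.0191 rad s⁻¹

Δρ = 1025.71 − 1023.57 = 2.14 kg m⁻³ over Δz = 148.4 − 92.4 = 56 m.
N² = (9.81/1025) × (2.14/56) = 3.6574 × 10⁻⁴ s⁻².
N = √(3.6574 × 10⁻⁴) = 0.019124 rad s⁻¹ ≈ 0.0191 rad s⁻¹.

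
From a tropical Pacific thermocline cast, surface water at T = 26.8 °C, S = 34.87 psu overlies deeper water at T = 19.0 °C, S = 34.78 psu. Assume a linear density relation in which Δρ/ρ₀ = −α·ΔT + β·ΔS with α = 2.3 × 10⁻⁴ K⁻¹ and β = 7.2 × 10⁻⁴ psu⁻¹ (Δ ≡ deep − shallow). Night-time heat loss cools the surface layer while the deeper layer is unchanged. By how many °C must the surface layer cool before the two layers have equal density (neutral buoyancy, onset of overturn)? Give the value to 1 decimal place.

7.5 °C

Neutral buoyancy requires Δρ = 0, i.e. −α(T_deep − T_surf′) + β(S_deep − S_surf) = 0.
T_surf′ = T_deep − (β/α)·ΔS = 19.0 − (7.2 × 10⁻⁴/2.3 × 10⁻⁴)·(-0.09) = 19.282 °C.
Cooling required: 26.8 − (19.282) = 7.518 °C.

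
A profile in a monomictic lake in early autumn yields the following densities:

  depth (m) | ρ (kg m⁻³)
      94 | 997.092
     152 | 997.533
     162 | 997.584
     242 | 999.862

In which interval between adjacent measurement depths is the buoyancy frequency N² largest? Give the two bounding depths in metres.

162–242 m

Compute the density gradient over each adjacent pair:
  94–152 m: Δρ/Δz = 0.441/58 = 7.6 × 10⁻³ kg m⁻⁴
  152–162 m: Δρ/Δz = 0.051/10 = 5.1 × 10⁻³ kg m⁻⁴
  162–242 m: Δρ/Δz = 2.278/80 = 0.028 kg m⁻⁴
The largest gradient is in the 162–242 m interval — the pycnocline.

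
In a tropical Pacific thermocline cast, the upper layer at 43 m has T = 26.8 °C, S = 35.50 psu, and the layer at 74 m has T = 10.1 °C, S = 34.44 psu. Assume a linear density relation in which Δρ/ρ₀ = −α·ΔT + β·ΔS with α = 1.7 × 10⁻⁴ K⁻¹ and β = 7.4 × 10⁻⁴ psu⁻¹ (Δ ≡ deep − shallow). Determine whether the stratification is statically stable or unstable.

stable

ΔT = 10.1 − 26.8 = -16.7 K and ΔS = 34.44 − 35.50 = -1.06 psu (deep − shallow).
−αΔT = 2.839 × 10⁻³; βΔS = -7.844 × 10⁻⁴; sum Δρ/ρ₀ = 2.0546 × 10⁻³.
Δρ/ρ₀ > 0, so Δρ > 0: deeper water is denser → statically stable.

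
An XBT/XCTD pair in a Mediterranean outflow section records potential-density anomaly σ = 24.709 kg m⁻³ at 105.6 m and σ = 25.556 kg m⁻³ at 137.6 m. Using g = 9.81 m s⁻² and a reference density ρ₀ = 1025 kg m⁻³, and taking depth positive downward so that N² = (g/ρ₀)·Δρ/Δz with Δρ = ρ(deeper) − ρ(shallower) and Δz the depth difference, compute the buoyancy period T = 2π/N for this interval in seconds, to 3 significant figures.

395 s

Δρ = 1025.556 − 1024.709 = 0.847 kg m⁻³ over Δz = 137.6 − 105.6 = 32 m.
N² = (9.81/1025) × (0.847/32) = 2.5333 × 10⁻⁴ s⁻².
N = √(2.5333 × 10⁻⁴) = 0.015916 rad s⁻¹, so T = 2π/N = 394.77 s ≈ 395 s.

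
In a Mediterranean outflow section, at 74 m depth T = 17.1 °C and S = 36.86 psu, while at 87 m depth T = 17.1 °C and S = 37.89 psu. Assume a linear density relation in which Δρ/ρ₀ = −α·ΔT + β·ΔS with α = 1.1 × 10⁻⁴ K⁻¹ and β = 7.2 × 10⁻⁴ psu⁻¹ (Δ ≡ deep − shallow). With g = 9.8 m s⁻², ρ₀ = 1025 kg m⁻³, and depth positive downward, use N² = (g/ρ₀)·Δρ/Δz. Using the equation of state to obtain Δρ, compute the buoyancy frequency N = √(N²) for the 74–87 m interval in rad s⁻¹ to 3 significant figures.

0.0236 rad s⁻¹

ΔT = +0.0 K, ΔS = +1.03 psu (deep − shallow).
Δρ/ρ₀ = −αΔT + βΔS = 0 + 7.416 × 10⁻⁴ = 7.416 × 10⁻⁴, so Δρ ≈ 0.7601 kg m⁻³.
N² = (g/ρ₀)·Δρ/Δz = g·(Δρ/ρ₀)/Δz = 9.8 × 7.416 × 10⁻⁴ / 13 = 5.5905 × 10⁻⁴ s⁻².
N = √(5.5905 × 10⁻⁴) = 0.023644 rad s⁻¹ ≈ 0.0236 rad s⁻¹.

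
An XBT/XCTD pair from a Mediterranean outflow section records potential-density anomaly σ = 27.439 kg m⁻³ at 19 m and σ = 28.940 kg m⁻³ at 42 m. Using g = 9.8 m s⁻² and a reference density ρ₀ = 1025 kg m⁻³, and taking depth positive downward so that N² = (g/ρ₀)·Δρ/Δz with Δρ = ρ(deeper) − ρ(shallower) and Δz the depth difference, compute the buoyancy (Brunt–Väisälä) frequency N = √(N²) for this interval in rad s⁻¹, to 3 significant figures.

Δρ = 1028.940 − 1027.439 = 1.501 kg m⁻³ over Δz = 42 − 19 = 23 m.
N² = (9.8/1025) × (1.501/23) = 6.2396 × 10⁻⁴ s⁻².
N = √(6.2396 × 10⁻⁴) = 0.024979 rad s⁻¹ ≈ 0.0250 rad s⁻¹.
Since Δρ > 0 the layer is stably stratified.

0.0250 rad s⁻¹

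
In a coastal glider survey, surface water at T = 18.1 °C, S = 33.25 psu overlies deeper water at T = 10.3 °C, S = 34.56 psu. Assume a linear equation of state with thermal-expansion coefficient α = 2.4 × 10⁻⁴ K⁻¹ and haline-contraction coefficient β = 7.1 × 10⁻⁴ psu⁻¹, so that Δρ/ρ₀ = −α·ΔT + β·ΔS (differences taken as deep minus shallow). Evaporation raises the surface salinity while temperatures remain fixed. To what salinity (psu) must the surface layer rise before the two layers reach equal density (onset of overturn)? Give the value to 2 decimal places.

Neutral buoyancy requires −α(T_deep − T_surf) + β(S_deep − S_surf′) = 0.
S_surf′ = S_deep − (α/β)·ΔT = 34.56 − (2.4 × 10⁻⁴/7.1 × 10⁻⁴)·(-7.8) = 37.1966 psu.
Increase required: 37.1966 − 33.25 = 3.9466 psu.

37.20 psu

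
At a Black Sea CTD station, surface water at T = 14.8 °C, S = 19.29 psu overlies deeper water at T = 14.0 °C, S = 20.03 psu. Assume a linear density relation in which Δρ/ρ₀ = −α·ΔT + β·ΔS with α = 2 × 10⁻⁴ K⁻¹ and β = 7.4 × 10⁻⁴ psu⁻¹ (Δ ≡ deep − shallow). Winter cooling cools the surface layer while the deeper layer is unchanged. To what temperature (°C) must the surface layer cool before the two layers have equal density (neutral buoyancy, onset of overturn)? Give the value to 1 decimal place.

Neutral buoyancy requires Δρ = 0, i.e. −α(T_deep − T_surf′) + β(S_deep − S_surf) = 0.
T_surf′ = T_deep − (β/α)·ΔS = 14.0 − (7.4 × 10⁻⁴/2 × 10⁻⁴)·(+0.74) = 11.262 °C.
Cooling required: 14.8 − (11.262) = 3.538 °C.

11.3 °C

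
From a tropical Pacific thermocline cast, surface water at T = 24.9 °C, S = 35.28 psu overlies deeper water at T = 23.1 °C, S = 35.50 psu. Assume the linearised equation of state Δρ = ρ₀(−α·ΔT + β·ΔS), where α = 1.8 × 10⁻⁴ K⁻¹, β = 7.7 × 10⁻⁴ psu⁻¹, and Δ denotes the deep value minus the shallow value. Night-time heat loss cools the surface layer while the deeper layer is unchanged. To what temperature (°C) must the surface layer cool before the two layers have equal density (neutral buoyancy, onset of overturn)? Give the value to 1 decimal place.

Neutral buoyancy requires Δρ = 0, i.e. −α(T_deep − T_surf′) + β(S_deep − S_surf) = 0.
T_surf′ = T_deep − (β/α)·ΔS = 23.1 − (7.7 × 10⁻⁴/1.8 × 10⁻⁴)·(+0.22) = 22.159 °C.
Cooling required: 24.9 − (22.159) = 2.741 °C.

22.2 °C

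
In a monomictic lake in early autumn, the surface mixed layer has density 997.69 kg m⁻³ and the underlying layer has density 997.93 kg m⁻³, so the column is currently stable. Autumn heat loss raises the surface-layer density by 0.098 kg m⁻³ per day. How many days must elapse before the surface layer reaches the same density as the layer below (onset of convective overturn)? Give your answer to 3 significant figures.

Density deficit of the surface layer: 997.93 − 997.69 = 0.24 kg m⁻³.
Required change = 0.24 / 0.098 = 2.45 days.

2.45 days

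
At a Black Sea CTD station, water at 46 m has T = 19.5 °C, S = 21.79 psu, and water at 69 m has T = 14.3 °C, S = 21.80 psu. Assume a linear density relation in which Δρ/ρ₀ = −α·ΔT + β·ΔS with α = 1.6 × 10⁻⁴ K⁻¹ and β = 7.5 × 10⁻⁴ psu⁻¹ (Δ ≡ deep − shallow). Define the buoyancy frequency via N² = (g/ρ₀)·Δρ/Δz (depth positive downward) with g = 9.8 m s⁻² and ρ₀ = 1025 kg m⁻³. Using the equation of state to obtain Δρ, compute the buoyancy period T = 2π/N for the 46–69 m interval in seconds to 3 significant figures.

ΔT = -5.2 K, ΔS = +0.01 psu (deep − shallow).
Δρ/ρ₀ = −αΔT + βΔS = 8.32 × 10⁻⁴ + 7.50 × 10⁻⁶ = 8.395 × 10⁻⁴, so Δρ ≈ 0.8605 kg m⁻³.
N² = (g/ρ₀)·Δρ/Δz = g·(Δρ/ρ₀)/Δz = 9.8 × 8.395 × 10⁻⁴ / 23 = 3.5770 × 10⁻⁴ s⁻².
N = √(3.5770 × 10⁻⁴) = 0.018913 rad s⁻¹ → T = 2π/N = 332.22 s ≈ 332 s.

332 s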